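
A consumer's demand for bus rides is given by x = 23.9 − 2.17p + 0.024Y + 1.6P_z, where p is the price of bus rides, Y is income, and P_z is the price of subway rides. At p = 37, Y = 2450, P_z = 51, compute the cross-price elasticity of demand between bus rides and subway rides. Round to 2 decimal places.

At the given point, x = 23.9 − 2.17(37) + 0.024(2450) + 1.6(51) = 23.9 − 80.29 + 58.8 + 81.6 = 84.01.
∂x/∂P_z = +1.6, so E_xy = 1.6·(51/84.01) ≈ 0.97.
E_xy > 0: the goods are substitutes.

0.97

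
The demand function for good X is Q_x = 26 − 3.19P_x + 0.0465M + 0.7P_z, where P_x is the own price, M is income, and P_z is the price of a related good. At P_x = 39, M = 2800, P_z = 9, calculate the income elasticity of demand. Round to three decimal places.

3.418

First evaluate Q_x: 26 − 3.19(39) + 0.0465(2800) + 0.7(9) = 26 − 124.41 + 130.2 + 6.3 = 38.09.
∂Q_x/∂M = +0.0465, so E_I = 0.0465·(2800/38.09) ≈ 3.418.
E_I > 1: normal good (luxury).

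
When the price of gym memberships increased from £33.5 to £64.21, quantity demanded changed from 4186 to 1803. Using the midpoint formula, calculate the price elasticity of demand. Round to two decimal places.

%Δq = (1803 − 4186)/[(4186 + 1803)/2] = -2383/2994.5 ≈ -0.7958.
%ΔP = (64.21 − 33.5)/[(33.5 + 64.21)/2] = 30.71/48.855 ≈ 0.6286.
Arc elasticity E = %Δq/%ΔP ≈ -0.7958/0.6286 ≈ -1.27.
|E| > 1: demand is elastic over this range.

-1.27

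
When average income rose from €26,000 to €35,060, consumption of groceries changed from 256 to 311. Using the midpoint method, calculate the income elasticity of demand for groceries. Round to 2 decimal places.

0.65

%ΔQ = (311 − 256)/[(256+311)/2] = 55/283.5 ≈ 0.1940.
%ΔM = (35,060 − 26,000)/[(26,000+35,060)/2] = 9060/30530 ≈ 0.2968.
E_I = %ΔQ/%ΔM ≈ 0.65.
E_I ∈ (0,1): normal good (necessity).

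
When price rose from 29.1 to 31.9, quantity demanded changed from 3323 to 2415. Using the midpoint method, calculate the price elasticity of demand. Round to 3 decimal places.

%ΔQ = (2415 − 3323)/[(3323 + 2415)/2] = -908/2869 ≈ -0.3165.
%Δp = (31.9 − 29.1)/[(29.1 + 31.9)/2] = 2.8/30.5 ≈ 0.0918.
Arc elasticity E = %ΔQ/%Δp ≈ -0.3165/0.0918 ≈ -3.447.
|E| > 1: demand is elastic over this range.

-3.447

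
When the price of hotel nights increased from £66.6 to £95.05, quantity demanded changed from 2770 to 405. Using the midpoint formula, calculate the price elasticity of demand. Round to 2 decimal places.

%ΔQ = (405 − 2770)/[(2770 + 405)/2] = -2365/1587.5 ≈ -1.4898.
%ΔP = (95.05 − 66.6)/[(66.6 + 95.05)/2] = 28.45/80.825 ≈ 0.3520.
Arc elasticity E = %ΔQ/%ΔP ≈ -1.4898/0.3520 ≈ -4.23.
|E| > 1: demand is elastic over this range.

-4.23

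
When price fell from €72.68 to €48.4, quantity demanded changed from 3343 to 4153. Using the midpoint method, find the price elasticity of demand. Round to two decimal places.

%Δq = (4153 − 3343)/[(3343 + 4153)/2] = 810/3748 ≈ 0.2161.
%Δp = (48.4 − 72.68)/[(72.68 + 48.4)/2] = -24.28/60.54 ≈ -0.4011.
Arc elasticity E = %Δq/%Δp ≈ 0.2161/-0.4011 ≈ -0.54.
|E| < 1: demand is inelastic over this range.

-0.54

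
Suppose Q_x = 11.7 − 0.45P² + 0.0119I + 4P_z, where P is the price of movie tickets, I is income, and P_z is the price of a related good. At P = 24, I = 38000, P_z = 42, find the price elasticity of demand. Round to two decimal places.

-1.39

Substituting, Q_x = 11.7 − 0.45(24)² + 0.0119(38000) + 4(42) = 11.7 − 259.2 + 452.2 + 168 = 372.7.
∂Q_x/∂P = −2·0.45·P = -21.6, so E_p = -21.6·(24/372.7) ≈ -1.39.
|E_p| > 1: demand is elastic.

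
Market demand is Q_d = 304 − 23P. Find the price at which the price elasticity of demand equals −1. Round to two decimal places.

For linear demand Q_d = a − bP, E = −bP/(a − bP). |E| = 1 ⇒ bP = a − bP ⇒ P = a/(2b).
P = 304/(2·23) ≈ 6.61.

6.61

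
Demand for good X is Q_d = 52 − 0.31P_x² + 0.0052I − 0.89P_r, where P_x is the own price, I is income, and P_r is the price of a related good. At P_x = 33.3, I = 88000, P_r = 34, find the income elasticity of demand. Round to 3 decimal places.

Evaluating quantity at (P_x, I, P_r) gives Q_d = 52 − 0.31(33.3)² + 0.0052(88000) − 0.89(34) = 52 − 343.7559 + 457.6 − 30.26 = 135.5841.
∂Q_d/∂I = +0.0052, so E_I = 0.0052·(88000/135.5841) ≈ 3.375.
E_I > 1: normal good (luxury).

3.375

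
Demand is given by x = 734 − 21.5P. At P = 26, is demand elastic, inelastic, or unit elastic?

elastic

At P = 26, x = 175.
dx/dP = −21.5.
Point elasticity E = (dx/dP)·(P/x) = -21.5 × 26/175 ≈ -3.194.
|E| ≈ 3.194 > 1, so demand is elastic.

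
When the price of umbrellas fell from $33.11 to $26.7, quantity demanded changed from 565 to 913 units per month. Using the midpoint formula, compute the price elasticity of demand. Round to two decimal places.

-2.20

%ΔQ = (913 − 565)/[(565 + 913)/2] = 348/739 ≈ 0.4709.
%Δp = (26.7 − 33.11)/[(33.11 + 26.7)/2] = -6.41/29.905 ≈ -0.2143.
Arc elasticity E = %ΔQ/%Δp ≈ 0.4709/-0.2143 ≈ -2.20.
|E| > 1: demand is elastic over this range.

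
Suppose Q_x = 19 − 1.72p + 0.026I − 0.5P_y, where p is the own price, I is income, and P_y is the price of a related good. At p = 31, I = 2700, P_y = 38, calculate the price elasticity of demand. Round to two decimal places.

Evaluating quantity at (p, I, P_y) gives Q_x = 19 − 1.72(31) + 0.026(2700) − 0.5(38) = 19 − 53.32 + 70.2 − 19 = 16.88.
∂Q_x/∂p = −1.72, so E_p = (−1.72)·(31/16.88) ≈ -3.16.
|E_p| > 1: demand is elastic.

-3.16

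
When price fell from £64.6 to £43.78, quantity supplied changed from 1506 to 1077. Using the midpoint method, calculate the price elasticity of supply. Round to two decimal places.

0.86

%Δq = (1077 − 1506)/[(1506 + 1077)/2] = -429/1291.5 ≈ -0.3322.
%Δp = (43.78 − 64.6)/[(64.6 + 43.78)/2] = -20.82/54.19 ≈ -0.3842.
Arc elasticity E = %Δq/%Δp ≈ -0.3322/-0.3842 ≈ 0.86.
|E| < 1: supply is inelastic over this range.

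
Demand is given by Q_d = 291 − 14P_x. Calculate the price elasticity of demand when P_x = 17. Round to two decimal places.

At P_x = 17, Q_d = 53.
dQ_d/dP_x = −14.
Point elasticity E = (dQ_d/dP_x)·(P_x/Q_d) = -14 × 17/53 ≈ -4.49.
|E| > 1, so demand is elastic at this price.

-4.49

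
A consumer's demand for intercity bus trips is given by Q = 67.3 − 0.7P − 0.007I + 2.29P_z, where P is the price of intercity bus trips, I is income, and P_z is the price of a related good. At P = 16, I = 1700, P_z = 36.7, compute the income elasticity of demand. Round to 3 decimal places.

-0.093

At the given point, Q = 67.3 − 0.7(16) − 0.007(1700) + 2.29(36.7) = 67.3 − 11.2 − 11.9 + 84.043 = 128.243.
∂Q/∂I = −0.007, so E_I = -0.007·(1700/128.243) ≈ -0.093.
E_I < 0: inferior good.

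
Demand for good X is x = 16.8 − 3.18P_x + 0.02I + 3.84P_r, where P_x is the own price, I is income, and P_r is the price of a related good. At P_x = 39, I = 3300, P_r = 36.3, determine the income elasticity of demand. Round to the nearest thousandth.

0.672

At the given point, x = 16.8 − 3.18(39) + 0.02(3300) + 3.84(36.3) = 16.8 − 124.02 + 66 + 139.392 = 98.172.
∂x/∂I = +0.02, so E_I = 0.02·(3300/98.172) ≈ 0.672.
E_I ∈ (0,1): normal good (necessity).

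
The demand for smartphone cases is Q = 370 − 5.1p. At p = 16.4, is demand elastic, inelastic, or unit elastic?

inelastic

At p = 16.4, Q = 286.36.
dQ/dp = −5.1.
Point elasticity E = (dQ/dp)·(p/Q) = -5.1 × 16.4/286.36 ≈ -0.292.
|E| ≈ 0.292 < 1, so demand is inelastic.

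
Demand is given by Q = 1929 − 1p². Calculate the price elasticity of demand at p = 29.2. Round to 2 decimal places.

-1.58

At p = 29.2, Q = 1076.36.
dQ/dp = −2·1·p = −58.4.
Point elasticity E = (dQ/dp)·(p/Q) = -58.4 × 29.2/1076.36 ≈ -1.58.
|E| > 1, so demand is elastic at this price.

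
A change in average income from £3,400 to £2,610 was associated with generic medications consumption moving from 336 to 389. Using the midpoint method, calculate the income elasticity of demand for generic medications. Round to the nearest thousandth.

%ΔQ = (389 − 336)/[(336+389)/2] = 53/362.5 ≈ 0.1462.
%ΔY = (2,610 − 3,400)/[(3,400+2,610)/2] = -790/3005 ≈ -0.2629.
E_I = %ΔQ/%ΔY ≈ -0.556.
E_I < 0: inferior good.

-0.556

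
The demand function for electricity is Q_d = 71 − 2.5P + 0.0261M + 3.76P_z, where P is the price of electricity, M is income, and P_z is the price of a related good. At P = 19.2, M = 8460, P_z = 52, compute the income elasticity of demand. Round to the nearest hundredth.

Evaluating quantity at (P, M, P_z) gives Q_d = 71 − 2.5(19.2) + 0.0261(8460) + 3.76(52) = 71 − 48 + 220.806 + 195.52 = 439.326.
∂Q_d/∂M = +0.0261, so E_I = 0.0261·(8460/439.326) ≈ 0.50.
E_I ∈ (0,1): normal good (necessity).

0.50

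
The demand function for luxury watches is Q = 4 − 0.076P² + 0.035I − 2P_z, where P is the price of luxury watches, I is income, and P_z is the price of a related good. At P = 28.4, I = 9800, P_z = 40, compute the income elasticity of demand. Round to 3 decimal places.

Evaluating quantity at (P, I, P_z) gives Q = 4 − 0.076(28.4)² + 0.035(9800) − 2(40) = 4 − 61.2986 + 343 − 80 = 205.7014.
∂Q/∂I = +0.035, so E_I = 0.035·(9800/205.7014) ≈ 1.667.
E_I > 1: normal good (luxury).

1.667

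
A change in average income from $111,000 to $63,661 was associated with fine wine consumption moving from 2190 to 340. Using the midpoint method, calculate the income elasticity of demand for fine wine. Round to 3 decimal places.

%ΔQ = (340 − 2190)/[(2190+340)/2] = -1850/1265 ≈ -1.4625.
%ΔY = (63,661 − 111,000)/[(111,000+63,661)/2] = -47339/87330.5 ≈ -0.5421.
E_I = %ΔQ/%ΔY ≈ 2.698.
E_I > 1: normal good (luxury).

2.698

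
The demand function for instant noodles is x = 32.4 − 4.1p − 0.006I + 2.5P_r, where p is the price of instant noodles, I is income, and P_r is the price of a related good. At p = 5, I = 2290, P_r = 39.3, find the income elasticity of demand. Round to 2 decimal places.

Evaluating quantity at (p, I, P_r) gives x = 32.4 − 4.1(5) − 0.006(2290) + 2.5(39.3) = 32.4 − 20.5 − 13.74 + 98.25 = 96.41.
∂x/∂I = −0.006, so E_I = -0.006·(2290/96.41) ≈ -0.14.
E_I < 0: inferior good.

-0.14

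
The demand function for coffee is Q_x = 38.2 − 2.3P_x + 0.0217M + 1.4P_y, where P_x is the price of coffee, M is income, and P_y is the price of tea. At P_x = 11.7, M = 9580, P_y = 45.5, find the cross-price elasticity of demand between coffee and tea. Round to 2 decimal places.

0.23

First evaluate Q_x: 38.2 − 2.3(11.7) + 0.0217(9580) + 1.4(45.5) = 38.2 − 26.91 + 207.886 + 63.7 = 282.876.
∂Q_x/∂P_y = +1.4, so E_xy = 1.4·(45.5/282.876) ≈ 0.23.
E_xy > 0: the goods are substitutes.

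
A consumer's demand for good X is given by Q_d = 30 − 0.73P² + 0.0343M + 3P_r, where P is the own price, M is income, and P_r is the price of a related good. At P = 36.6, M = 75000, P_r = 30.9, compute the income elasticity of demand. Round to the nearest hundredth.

1.50

First evaluate Q_d: 30 − 0.73(36.6)² + 0.0343(75000) + 3(30.9) = 30 − 977.8788 + 2572.5 + 92.7 = 1717.3212.
∂Q_d/∂M = +0.0343, so E_I = 0.0343·(75000/1717.3212) ≈ 1.50.
E_I > 1: normal good (luxury).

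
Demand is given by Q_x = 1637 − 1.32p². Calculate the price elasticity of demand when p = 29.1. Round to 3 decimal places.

-4.306

At p = 29.1, Q_x = 519.2108.
dQ_x/dp = −2·1.32·p = −76.824.
Point elasticity E = (dQ_x/dp)·(p/Q_x) = -76.824 × 29.1/519.2108 ≈ -4.306.
|E| > 1, so demand is elastic at this price.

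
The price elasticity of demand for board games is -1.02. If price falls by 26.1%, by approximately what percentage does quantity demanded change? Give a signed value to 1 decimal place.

26.6

%ΔQ ≈ E × %ΔP = (-1.02) × (-26.1%) ≈ 26.6%.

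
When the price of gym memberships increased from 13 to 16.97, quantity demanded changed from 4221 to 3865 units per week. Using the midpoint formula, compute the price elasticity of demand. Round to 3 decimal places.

%Δq = (3865 − 4221)/[(4221 + 3865)/2] = -356/4043 ≈ -0.0881.
%ΔP = (16.97 − 13)/[(13 + 16.97)/2] = 3.97/14.985 ≈ 0.2649.
Arc elasticity E = %Δq/%ΔP ≈ -0.0881/0.2649 ≈ -0.332.
|E| < 1: demand is inelastic over this range.

-0.332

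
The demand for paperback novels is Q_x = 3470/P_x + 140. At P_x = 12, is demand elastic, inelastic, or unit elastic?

inelastic

At P_x = 12, Q_x = 429.1667.
dQ_x/dP_x = −3470/P_x² = −24.0972.
Point elasticity E = (dQ_x/dP_x)·(P_x/Q_x) = -24.0972 × 12/429.1667 ≈ -0.674.
|E| ≈ 0.674 < 1, so demand is inelastic.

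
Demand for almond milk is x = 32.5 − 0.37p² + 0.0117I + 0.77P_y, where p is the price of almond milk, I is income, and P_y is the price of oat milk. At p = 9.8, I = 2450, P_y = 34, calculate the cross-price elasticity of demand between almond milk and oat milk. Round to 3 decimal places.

0.505

Evaluating quantity at (p, I, P_y) gives x = 32.5 − 0.37(9.8)² + 0.0117(2450) + 0.77(34) = 32.5 − 35.5348 + 28.665 + 26.18 = 51.8102.
∂x/∂P_y = +0.77, so E_xy = 0.77·(34/51.8102) ≈ 0.505.
E_xy > 0: the goods are substitutes.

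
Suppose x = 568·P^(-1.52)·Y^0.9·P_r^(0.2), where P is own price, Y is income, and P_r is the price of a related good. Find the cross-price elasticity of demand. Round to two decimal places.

For a Cobb–Douglas (constant-elasticity) form x = A·P_r^α·…, the elasticity with respect to P_r equals the exponent α at every point.
Here the exponent on P_r is 0.2, so the cross-price elasticity of demand is 0.20.

0.20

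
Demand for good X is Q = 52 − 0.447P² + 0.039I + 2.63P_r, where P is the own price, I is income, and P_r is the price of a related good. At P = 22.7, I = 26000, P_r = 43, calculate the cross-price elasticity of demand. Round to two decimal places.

0.12

Substituting, Q = 52 − 0.447(22.7)² + 0.039(26000) + 2.63(43) = 52 − 230.3346 + 1014 + 113.09 = 948.7554.
∂Q/∂P_r = +2.63, so E_xy = 2.63·(43/948.7554) ≈ 0.12.
E_xy > 0: the goods are substitutes.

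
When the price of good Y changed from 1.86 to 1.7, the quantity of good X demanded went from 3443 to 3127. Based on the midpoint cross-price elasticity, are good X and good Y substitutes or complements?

substitutes

%ΔQ_x = (3127 − 3443)/[(3443+3127)/2] = -316/3285 ≈ -0.0962.
%ΔP_y = (1.7 − 1.86)/[(1.86+1.7)/2] ≈ -0.0899.
E_xy = -0.0962/-0.0899 ≈ 1.070.
E_xy > 0, so the goods are substitutes.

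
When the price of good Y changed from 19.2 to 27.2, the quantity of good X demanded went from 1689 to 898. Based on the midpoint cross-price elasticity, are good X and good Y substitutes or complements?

complements

%ΔQ_x = (898 − 1689)/[(1689+898)/2] = -791/1293.5 ≈ -0.6115.
%ΔP_y = (27.2 − 19.2)/[(19.2+27.2)/2] ≈ 0.3448.
E_xy = -0.6115/0.3448 ≈ -1.773.
E_xy < 0, so the goods are complements.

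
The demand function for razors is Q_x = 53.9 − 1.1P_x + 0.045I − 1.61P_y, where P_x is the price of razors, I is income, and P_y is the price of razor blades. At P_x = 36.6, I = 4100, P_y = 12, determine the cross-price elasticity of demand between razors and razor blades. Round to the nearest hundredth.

Substituting, Q_x = 53.9 − 1.1(36.6) + 0.045(4100) − 1.61(12) = 53.9 − 40.26 + 184.5 − 19.32 = 178.82.
∂Q_x/∂P_y = −1.61, so E_xy = -1.61·(12/178.82) ≈ -0.11.
E_xy < 0: the goods are complements.

-0.11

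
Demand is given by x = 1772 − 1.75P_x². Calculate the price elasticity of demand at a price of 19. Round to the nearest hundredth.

-1.11

At P_x = 19, x = 1140.25.
dx/dP_x = −2·1.75·P_x = −66.5.
Point elasticity E = (dx/dP_x)·(P_x/x) = -66.5 × 19/1140.25 ≈ -1.11.
|E| > 1, so demand is elastic at this price.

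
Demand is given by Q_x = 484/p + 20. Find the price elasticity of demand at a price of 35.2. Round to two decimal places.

At p = 35.2, Q_x = 33.75.
dQ_x/dp = −484/p² = −0.3906.
Point elasticity E = (dQ_x/dp)·(p/Q_x) = -0.3906 × 35.2/33.75 ≈ -0.41.
|E| < 1, so demand is inelastic at this price.

-0.41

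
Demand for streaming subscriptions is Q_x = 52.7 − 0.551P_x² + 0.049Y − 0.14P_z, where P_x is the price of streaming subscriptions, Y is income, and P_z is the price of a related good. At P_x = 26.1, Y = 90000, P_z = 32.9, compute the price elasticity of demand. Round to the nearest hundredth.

-0.18

Substituting, Q_x = 52.7 − 0.551(26.1)² + 0.049(90000) − 0.14(32.9) = 52.7 − 375.3467 + 4410 − 4.606 = 4082.7473.
∂Q_x/∂P_x = −2·0.551·P_x = -28.7622, so E_p = -28.7622·(26.1/4082.7473) ≈ -0.18.
|E_p| < 1: demand is inelastic.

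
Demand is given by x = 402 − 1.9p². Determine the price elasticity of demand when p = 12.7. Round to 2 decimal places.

At p = 12.7, x = 95.549.
dx/dp = −2·1.9·p = −48.26.
Point elasticity E = (dx/dp)·(p/x) = -48.26 × 12.7/95.549 ≈ -6.41.
|E| > 1, so demand is elastic at this price.

-6.41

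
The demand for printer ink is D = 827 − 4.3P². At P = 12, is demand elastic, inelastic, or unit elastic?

At P = 12, D = 207.8.
dD/dP = −2·4.3·P = −103.2.
Point elasticity E = (dD/dP)·(P/D) = -103.2 × 12/207.8 ≈ -5.960.
|E| ≈ 5.960 > 1, so demand is elastic.

elastic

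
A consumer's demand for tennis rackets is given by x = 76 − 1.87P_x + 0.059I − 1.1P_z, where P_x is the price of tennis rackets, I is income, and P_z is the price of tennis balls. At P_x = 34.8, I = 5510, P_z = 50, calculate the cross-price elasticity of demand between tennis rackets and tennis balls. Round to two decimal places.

-0.20

Substituting, x = 76 − 1.87(34.8) + 0.059(5510) − 1.1(50) = 76 − 65.076 + 325.09 − 55 = 281.014.
∂x/∂P_z = −1.1, so E_xy = -1.1·(50/281.014) ≈ -0.20.
E_xy < 0: the goods are complements.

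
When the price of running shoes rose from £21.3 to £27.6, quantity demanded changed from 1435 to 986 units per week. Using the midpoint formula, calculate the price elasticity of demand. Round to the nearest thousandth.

-1.440

%ΔQ = (986 − 1435)/[(1435 + 986)/2] = -449/1210.5 ≈ -0.3709.
%ΔP = (27.6 − 21.3)/[(21.3 + 27.6)/2] = 6.3/24.45 ≈ 0.2577.
Arc elasticity E = %ΔQ/%ΔP ≈ -0.3709/0.2577 ≈ -1.440.
|E| > 1: demand is elastic over this range.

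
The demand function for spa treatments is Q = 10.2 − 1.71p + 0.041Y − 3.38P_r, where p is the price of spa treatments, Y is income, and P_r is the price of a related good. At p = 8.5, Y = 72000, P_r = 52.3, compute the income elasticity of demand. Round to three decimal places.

1.065

Evaluating quantity at (p, Y, P_r) gives Q = 10.2 − 1.71(8.5) + 0.041(72000) − 3.38(52.3) = 10.2 − 14.535 + 2952 − 176.774 = 2770.891.
∂Q/∂Y = +0.041, so E_I = 0.041·(72000/2770.891) ≈ 1.065.
E_I > 1: normal good (luxury).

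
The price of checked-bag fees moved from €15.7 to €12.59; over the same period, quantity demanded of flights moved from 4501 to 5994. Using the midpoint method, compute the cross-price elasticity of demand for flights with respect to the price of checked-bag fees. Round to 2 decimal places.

-1.29

%ΔQ_x = (5994 − 4501)/[(4501+5994)/2] = 1493/5247.5 ≈ 0.2845.
%ΔP_y = (12.59 − 15.7)/[(15.7+12.59)/2] ≈ -0.2199.
E_xy = 0.2845/-0.2199 ≈ -1.29.
E_xy < 0, so flights and checked-bag fees are complements.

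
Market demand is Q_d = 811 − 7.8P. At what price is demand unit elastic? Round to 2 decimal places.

51.99

For linear demand Q_d = a − bP, E = −bP/(a − bP). |E| = 1 ⇒ bP = a − bP ⇒ P = a/(2b).
P = 811/(2·7.8) ≈ 51.99.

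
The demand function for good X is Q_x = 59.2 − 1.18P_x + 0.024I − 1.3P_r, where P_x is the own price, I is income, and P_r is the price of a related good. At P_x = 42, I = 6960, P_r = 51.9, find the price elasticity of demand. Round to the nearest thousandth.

At the given point, Q_x = 59.2 − 1.18(42) + 0.024(6960) − 1.3(51.9) = 59.2 − 49.56 + 167.04 − 67.47 = 109.21.
∂Q_x/∂P_x = −1.18, so E_p = (−1.18)·(42/109.21) ≈ -0.454.
|E_p| < 1: demand is inelastic.

-0.454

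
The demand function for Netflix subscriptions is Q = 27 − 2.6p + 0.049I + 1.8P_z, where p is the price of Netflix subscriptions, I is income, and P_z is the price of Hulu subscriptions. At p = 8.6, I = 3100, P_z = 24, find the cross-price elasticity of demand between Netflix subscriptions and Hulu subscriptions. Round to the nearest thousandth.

First evaluate Q: 27 − 2.6(8.6) + 0.049(3100) + 1.8(24) = 27 − 22.36 + 151.9 + 43.2 = 199.74.
∂Q/∂P_z = +1.8, so E_xy = 1.8·(24/199.74) ≈ 0.216.
E_xy > 0: the goods are substitutes.

0.216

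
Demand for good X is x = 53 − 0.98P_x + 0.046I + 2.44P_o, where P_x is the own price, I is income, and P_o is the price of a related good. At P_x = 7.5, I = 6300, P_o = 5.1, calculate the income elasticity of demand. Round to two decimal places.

Evaluating quantity at (P_x, I, P_o) gives x = 53 − 0.98(7.5) + 0.046(6300) + 2.44(5.1) = 53 − 7.35 + 289.8 + 12.444 = 347.894.
∂x/∂I = +0.046, so E_I = 0.046·(6300/347.894) ≈ 0.83.
E_I ∈ (0,1): normal good (necessity).

0.83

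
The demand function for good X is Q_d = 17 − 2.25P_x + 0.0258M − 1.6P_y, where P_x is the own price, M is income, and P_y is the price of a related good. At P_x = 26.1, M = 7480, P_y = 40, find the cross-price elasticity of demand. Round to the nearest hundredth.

-0.73

Substituting, Q_d = 17 − 2.25(26.1) + 0.0258(7480) − 1.6(40) = 17 − 58.725 + 192.984 − 64 = 87.259.
∂Q_d/∂P_y = −1.6, so E_xy = -1.6·(40/87.259) ≈ -0.73.
E_xy < 0: the goods are complements.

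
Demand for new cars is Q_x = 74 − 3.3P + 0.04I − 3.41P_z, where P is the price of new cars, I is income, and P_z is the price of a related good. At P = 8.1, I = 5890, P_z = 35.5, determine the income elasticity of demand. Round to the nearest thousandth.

1.456

Evaluating quantity at (P, I, P_z) gives Q_x = 74 − 3.3(8.1) + 0.04(5890) − 3.41(35.5) = 74 − 26.73 + 235.6 − 121.055 = 161.815.
∂Q_x/∂I = +0.04, so E_I = 0.04·(5890/161.815) ≈ 1.456.
E_I > 1: normal good (luxury).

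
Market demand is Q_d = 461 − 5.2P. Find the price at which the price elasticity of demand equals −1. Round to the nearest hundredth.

For linear demand Q_d = a − bP, E = −bP/(a − bP). |E| = 1 ⇒ bP = a − bP ⇒ P = a/(2b).
P = 461/(2·5.2) ≈ 44.33.

44.33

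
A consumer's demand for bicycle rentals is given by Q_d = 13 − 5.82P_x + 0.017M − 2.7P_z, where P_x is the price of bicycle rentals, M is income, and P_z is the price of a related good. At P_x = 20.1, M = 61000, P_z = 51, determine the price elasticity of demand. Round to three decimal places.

Q_d = 13 − 5.82(20.1) + 0.017(61000) − 2.7(51) = 13 − 116.982 + 1037 − 137.7 = 795.318.
∂Q_d/∂P_x = −5.82, so E_p = (−5.82)·(20.1/795.318) ≈ -0.147.
|E_p| < 1: demand is inelastic.

-0.147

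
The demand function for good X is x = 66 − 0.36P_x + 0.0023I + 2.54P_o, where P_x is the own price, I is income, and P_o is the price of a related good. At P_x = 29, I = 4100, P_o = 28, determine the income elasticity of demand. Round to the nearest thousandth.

Substituting, x = 66 − 0.36(29) + 0.0023(4100) + 2.54(28) = 66 − 10.44 + 9.43 + 71.12 = 136.11.
∂x/∂I = +0.0023, so E_I = 0.0023·(4100/136.11) ≈ 0.069.
E_I ∈ (0,1): normal good (necessity).

0.069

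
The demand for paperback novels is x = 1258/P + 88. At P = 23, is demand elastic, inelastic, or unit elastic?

inelastic

At P = 23, x = 142.6957.
dx/dP = −1258/P² = −2.3781.
Point elasticity E = (dx/dP)·(P/x) = -2.3781 × 23/142.6957 ≈ -0.383.
|E| ≈ 0.383 < 1, so demand is inelastic.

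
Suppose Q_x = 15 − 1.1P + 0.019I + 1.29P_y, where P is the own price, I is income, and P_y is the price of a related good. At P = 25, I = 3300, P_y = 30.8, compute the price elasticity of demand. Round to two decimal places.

Evaluating quantity at (P, I, P_y) gives Q_x = 15 − 1.1(25) + 0.019(3300) + 1.29(30.8) = 15 − 27.5 + 62.7 + 39.732 = 89.932.
∂Q_x/∂P = −1.1, so E_p = (−1.1)·(25/89.932) ≈ -0.31.
|E_p| < 1: demand is inelastic.

-0.31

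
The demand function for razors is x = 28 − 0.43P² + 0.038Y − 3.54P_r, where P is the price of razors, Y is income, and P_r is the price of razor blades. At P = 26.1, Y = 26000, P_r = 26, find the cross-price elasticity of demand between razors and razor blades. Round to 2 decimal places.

At the given point, x = 28 − 0.43(26.1)² + 0.038(26000) − 3.54(26) = 28 − 292.9203 + 988 − 92.04 = 631.0397.
∂x/∂P_r = −3.54, so E_xy = -3.54·(26/631.0397) ≈ -0.15.
E_xy < 0: the goods are complements.

-0.15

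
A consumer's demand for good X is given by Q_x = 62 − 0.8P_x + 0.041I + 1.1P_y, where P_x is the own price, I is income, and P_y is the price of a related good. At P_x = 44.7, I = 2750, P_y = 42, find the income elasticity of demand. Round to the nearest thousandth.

0.609

Q_x = 62 − 0.8(44.7) + 0.041(2750) + 1.1(42) = 62 − 35.76 + 112.75 + 46.2 = 185.19.
∂Q_x/∂I = +0.041, so E_I = 0.041·(2750/185.19) ≈ 0.609.
E_I ∈ (0,1): normal good (necessity).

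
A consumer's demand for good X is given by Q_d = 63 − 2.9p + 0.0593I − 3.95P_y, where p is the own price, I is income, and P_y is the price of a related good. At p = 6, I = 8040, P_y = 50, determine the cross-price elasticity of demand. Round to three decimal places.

Substituting, Q_d = 63 − 2.9(6) + 0.0593(8040) − 3.95(50) = 63 − 17.4 + 476.772 − 197.5 = 324.872.
∂Q_d/∂P_y = −3.95, so E_xy = -3.95·(50/324.872) ≈ -0.608.
E_xy < 0: the goods are complements.

-0.608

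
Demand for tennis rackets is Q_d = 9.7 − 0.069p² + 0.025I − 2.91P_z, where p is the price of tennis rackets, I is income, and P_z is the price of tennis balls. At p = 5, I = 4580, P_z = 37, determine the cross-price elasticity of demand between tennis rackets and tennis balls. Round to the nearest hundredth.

-7.27

Q_d = 9.7 − 0.069(5)² + 0.025(4580) − 2.91(37) = 9.7 − 1.725 + 114.5 − 107.67 = 14.805.
∂Q_d/∂P_z = −2.91, so E_xy = -2.91·(37/14.805) ≈ -7.27.
E_xy < 0: the goods are complements.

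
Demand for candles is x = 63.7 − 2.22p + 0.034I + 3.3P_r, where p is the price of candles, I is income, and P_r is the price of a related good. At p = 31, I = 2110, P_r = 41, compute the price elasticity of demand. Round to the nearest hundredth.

x = 63.7 − 2.22(31) + 0.034(2110) + 3.3(41) = 63.7 − 68.82 + 71.74 + 135.3 = 201.92.
∂x/∂p = −2.22, so E_p = (−2.22)·(31/201.92) ≈ -0.34.
|E_p| < 1: demand is inelastic.

-0.34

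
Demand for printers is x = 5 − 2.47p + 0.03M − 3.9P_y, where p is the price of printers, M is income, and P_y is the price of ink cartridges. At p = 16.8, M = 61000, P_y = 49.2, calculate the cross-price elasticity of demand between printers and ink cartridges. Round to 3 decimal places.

-0.120

First evaluate x: 5 − 2.47(16.8) + 0.03(61000) − 3.9(49.2) = 5 − 41.496 + 1830 − 191.88 = 1601.624.
∂x/∂P_y = −3.9, so E_xy = -3.9·(49.2/1601.624) ≈ -0.120.
E_xy < 0: the goods are complements.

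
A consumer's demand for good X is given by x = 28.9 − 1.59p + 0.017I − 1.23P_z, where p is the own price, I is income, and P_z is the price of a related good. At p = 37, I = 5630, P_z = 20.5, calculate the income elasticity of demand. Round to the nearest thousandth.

2.359

First evaluate x: 28.9 − 1.59(37) + 0.017(5630) − 1.23(20.5) = 28.9 − 58.83 + 95.71 − 25.215 = 40.565.
∂x/∂I = +0.017, so E_I = 0.017·(5630/40.565) ≈ 2.359.
E_I > 1: normal good (luxury).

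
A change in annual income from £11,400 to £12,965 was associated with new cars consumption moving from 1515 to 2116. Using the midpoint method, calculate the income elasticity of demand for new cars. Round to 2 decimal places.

%ΔQ = (2116 − 1515)/[(1515+2116)/2] = 601/1815.5 ≈ 0.3310.
%ΔY = (12,965 − 11,400)/[(11,400+12,965)/2] = 1565/12182.5 ≈ 0.1285.
E_I = %ΔQ/%ΔY ≈ 2.58.
E_I > 1: normal good (luxury).

2.58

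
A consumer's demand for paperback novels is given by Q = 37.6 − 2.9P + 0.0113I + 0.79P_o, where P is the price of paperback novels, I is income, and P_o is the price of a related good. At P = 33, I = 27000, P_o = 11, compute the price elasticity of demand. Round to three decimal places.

Substituting, Q = 37.6 − 2.9(33) + 0.0113(27000) + 0.79(11) = 37.6 − 95.7 + 305.1 + 8.69 = 255.69.
∂Q/∂P = −2.9, so E_p = (−2.9)·(33/255.69) ≈ -0.374.
|E_p| < 1: demand is inelastic.

-0.374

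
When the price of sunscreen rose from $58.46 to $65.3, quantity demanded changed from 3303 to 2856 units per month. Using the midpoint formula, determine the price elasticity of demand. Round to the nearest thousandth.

-1.313

%Δq = (2856 − 3303)/[(3303 + 2856)/2] = -447/3079.5 ≈ -0.1452.
%Δp = (65.3 − 58.46)/[(58.46 + 65.3)/2] = 6.84/61.88 ≈ 0.1105.
Arc elasticity E = %Δq/%Δp ≈ -0.1452/0.1105 ≈ -1.313.
|E| > 1: demand is elastic over this range.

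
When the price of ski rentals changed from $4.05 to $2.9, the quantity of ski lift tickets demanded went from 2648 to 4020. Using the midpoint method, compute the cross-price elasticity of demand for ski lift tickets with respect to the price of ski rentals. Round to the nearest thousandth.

%ΔQ_x = (4020 − 2648)/[(2648+4020)/2] = 1372/3334 ≈ 0.4115.
%ΔP_y = (2.9 − 4.05)/[(4.05+2.9)/2] ≈ -0.3309.
E_xy = 0.4115/-0.3309 ≈ -1.243.
E_xy < 0, so ski lift tickets and ski rentals are complements.

-1.243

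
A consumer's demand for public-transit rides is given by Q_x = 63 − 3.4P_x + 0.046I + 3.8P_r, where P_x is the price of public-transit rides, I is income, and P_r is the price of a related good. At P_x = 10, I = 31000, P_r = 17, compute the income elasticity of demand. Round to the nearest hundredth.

First evaluate Q_x: 63 − 3.4(10) + 0.046(31000) + 3.8(17) = 63 − 34 + 1426 + 64.6 = 1519.6.
∂Q_x/∂I = +0.046, so E_I = 0.046·(31000/1519.6) ≈ 0.94.
E_I ∈ (0,1): normal good (necessity).

0.94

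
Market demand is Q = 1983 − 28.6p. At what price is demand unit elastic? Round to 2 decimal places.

34.67

For linear demand Q = a − bp, E = −bp/(a − bp). |E| = 1 ⇒ bp = a − bp ⇒ p = a/(2b).
p = 1983/(2·28.6) ≈ 34.67.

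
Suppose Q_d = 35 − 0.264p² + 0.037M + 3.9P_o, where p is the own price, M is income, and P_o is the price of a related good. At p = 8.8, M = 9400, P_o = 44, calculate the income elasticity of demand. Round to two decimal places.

Substituting, Q_d = 35 − 0.264(8.8)² + 0.037(9400) + 3.9(44) = 35 − 20.4442 + 347.8 + 171.6 = 533.9558.
∂Q_d/∂M = +0.037, so E_I = 0.037·(9400/533.9558) ≈ 0.65.
E_I ∈ (0,1): normal good (necessity).

0.65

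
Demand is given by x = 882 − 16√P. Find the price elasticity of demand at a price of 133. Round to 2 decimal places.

-0.13

At P = 133, x = 697.479.
dx/dP = −16/(2√P) = −16/(2·11.5326).
Point elasticity E = (dx/dP)·(P/x) = -0.6937 × 133/697.479 ≈ -0.13.
|E| < 1, so demand is inelastic at this price.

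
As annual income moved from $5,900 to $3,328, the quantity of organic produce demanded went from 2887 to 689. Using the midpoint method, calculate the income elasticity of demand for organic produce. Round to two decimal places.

%ΔQ = (689 − 2887)/[(2887+689)/2] = -2198/1788 ≈ -1.2293.
%ΔM = (3,328 − 5,900)/[(5,900+3,328)/2] = -2572/4614 ≈ -0.5574.
E_I = %ΔQ/%ΔM ≈ 2.21.
E_I > 1: normal good (luxury).

2.21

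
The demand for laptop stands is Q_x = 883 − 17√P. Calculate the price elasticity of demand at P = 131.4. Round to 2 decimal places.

-0.14

At P = 131.4, Q_x = 688.1293.
dQ_x/dP = −17/(2√P) = −17/(2·11.463).
Point elasticity E = (dQ_x/dP)·(P/Q_x) = -0.7415 × 131.4/688.1293 ≈ -0.14.
|E| < 1, so demand is inelastic at this price.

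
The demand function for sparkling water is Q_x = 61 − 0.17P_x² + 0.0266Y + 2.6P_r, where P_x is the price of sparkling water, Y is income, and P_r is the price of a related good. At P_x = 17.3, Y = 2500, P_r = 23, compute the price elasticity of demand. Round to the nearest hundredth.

Evaluating quantity at (P_x, Y, P_r) gives Q_x = 61 − 0.17(17.3)² + 0.0266(2500) + 2.6(23) = 61 − 50.8793 + 66.5 + 59.8 = 136.4207.
∂Q_x/∂P_x = −2·0.17·P_x = -5.882, so E_p = -5.882·(17.3/136.4207) ≈ -0.75.
|E_p| < 1: demand is inelastic.

-0.75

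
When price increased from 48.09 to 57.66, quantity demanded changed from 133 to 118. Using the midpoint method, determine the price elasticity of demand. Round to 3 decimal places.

%Δq = (118 − 133)/[(133 + 118)/2] = -15/125.5 ≈ -0.1195.
%ΔP = (57.66 − 48.09)/[(48.09 + 57.66)/2] = 9.57/52.875 ≈ 0.1810.
Arc elasticity E = %Δq/%ΔP ≈ -0.1195/0.1810 ≈ -0.660.
|E| < 1: demand is inelastic over this range.

-0.660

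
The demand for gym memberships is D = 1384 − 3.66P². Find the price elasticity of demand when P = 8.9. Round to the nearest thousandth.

-0.530

At P = 8.9, D = 1094.0914.
dD/dP = −2·3.66·P = −65.148.
Point elasticity E = (dD/dP)·(P/D) = -65.148 × 8.9/1094.0914 ≈ -0.530.
|E| < 1, so demand is inelastic at this price.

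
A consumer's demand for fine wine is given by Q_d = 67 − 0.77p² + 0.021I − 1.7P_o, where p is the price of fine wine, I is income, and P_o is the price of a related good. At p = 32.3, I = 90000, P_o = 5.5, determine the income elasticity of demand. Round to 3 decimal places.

Substituting, Q_d = 67 − 0.77(32.3)² + 0.021(90000) − 1.7(5.5) = 67 − 803.3333 + 1890 − 9.35 = 1144.3167.
∂Q_d/∂I = +0.021, so E_I = 0.021·(90000/1144.3167) ≈ 1.652.
E_I > 1: normal good (luxury).

1.652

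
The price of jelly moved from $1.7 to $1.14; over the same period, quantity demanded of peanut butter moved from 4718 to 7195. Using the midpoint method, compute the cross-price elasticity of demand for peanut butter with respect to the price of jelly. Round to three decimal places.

%ΔQ_x = (7195 − 4718)/[(4718+7195)/2] = 2477/5956.5 ≈ 0.4158.
%ΔP_y = (1.14 − 1.7)/[(1.7+1.14)/2] ≈ -0.3944.
E_xy = 0.4158/-0.3944 ≈ -1.054.
E_xy < 0, so peanut butter and jelly are complements.

-1.054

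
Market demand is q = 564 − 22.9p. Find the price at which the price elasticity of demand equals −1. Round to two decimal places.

For linear demand q = a − bp, E = −bp/(a − bp). |E| = 1 ⇒ bp = a − bp ⇒ p = a/(2b).
p = 564/(2·22.9) ≈ 12.31.

12.31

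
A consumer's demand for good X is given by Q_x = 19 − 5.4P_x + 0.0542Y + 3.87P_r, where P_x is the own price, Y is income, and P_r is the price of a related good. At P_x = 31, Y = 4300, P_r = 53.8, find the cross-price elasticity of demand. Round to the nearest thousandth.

Substituting, Q_x = 19 − 5.4(31) + 0.0542(4300) + 3.87(53.8) = 19 − 167.4 + 233.06 + 208.206 = 292.866.
∂Q_x/∂P_r = +3.87, so E_xy = 3.87·(53.8/292.866) ≈ 0.711.
E_xy > 0: the goods are substitutes.

0.711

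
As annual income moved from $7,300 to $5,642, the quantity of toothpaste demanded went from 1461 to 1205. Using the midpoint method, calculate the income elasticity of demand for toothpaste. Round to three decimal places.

%ΔQ = (1205 − 1461)/[(1461+1205)/2] = -256/1333 ≈ -0.1920.
%ΔI = (5,642 − 7,300)/[(7,300+5,642)/2] = -1658/6471 ≈ -0.2562.
E_I = %ΔQ/%ΔI ≈ 0.750.
E_I ∈ (0,1): normal good (necessity).

0.750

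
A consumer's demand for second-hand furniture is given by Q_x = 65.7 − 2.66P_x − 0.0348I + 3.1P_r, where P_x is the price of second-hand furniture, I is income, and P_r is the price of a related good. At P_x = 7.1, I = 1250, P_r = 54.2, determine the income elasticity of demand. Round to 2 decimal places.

-0.25

At the given point, Q_x = 65.7 − 2.66(7.1) − 0.0348(1250) + 3.1(54.2) = 65.7 − 18.886 − 43.5 + 168.02 = 171.334.
∂Q_x/∂I = −0.0348, so E_I = -0.0348·(1250/171.334) ≈ -0.25.
E_I < 0: inferior good.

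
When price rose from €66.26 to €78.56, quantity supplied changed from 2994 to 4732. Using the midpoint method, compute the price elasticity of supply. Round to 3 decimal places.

2.649

%ΔQ = (4732 − 2994)/[(2994 + 4732)/2] = 1738/3863 ≈ 0.4499.
%Δp = (78.56 − 66.26)/[(66.26 + 78.56)/2] = 12.3/72.41 ≈ 0.1699.
Arc elasticity E = %ΔQ/%Δp ≈ 0.4499/0.1699 ≈ 2.649.
|E| > 1: supply is elastic over this range.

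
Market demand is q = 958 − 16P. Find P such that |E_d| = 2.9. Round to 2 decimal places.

44.52

Set −bP/(a − bP) = −2.9 ⇒ bP = 2.9(a − bP) ⇒ bP(1+2.9) = 2.9·a.
P = 2.9·958/(16·3.9) ≈ 44.52.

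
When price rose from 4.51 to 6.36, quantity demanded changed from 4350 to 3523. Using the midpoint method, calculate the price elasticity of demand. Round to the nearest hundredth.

-0.62

%Δq = (3523 − 4350)/[(4350 + 3523)/2] = -827/3936.5 ≈ -0.2101.
%Δp = (6.36 − 4.51)/[(4.51 + 6.36)/2] = 1.85/5.435 ≈ 0.3404.
Arc elasticity E = %Δq/%Δp ≈ -0.2101/0.3404 ≈ -0.62.
|E| < 1: demand is inelastic over this range.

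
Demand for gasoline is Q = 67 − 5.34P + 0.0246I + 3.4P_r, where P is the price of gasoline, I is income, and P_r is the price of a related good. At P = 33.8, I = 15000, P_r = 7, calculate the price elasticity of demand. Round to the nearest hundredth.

First evaluate Q: 67 − 5.34(33.8) + 0.0246(15000) + 3.4(7) = 67 − 180.492 + 369 + 23.8 = 279.308.
∂Q/∂P = −5.34, so E_p = (−5.34)·(33.8/279.308) ≈ -0.65.
|E_p| < 1: demand is inelastic.

-0.65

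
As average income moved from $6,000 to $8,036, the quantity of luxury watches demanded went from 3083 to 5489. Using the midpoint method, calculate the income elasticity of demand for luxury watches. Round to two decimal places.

%ΔQ = (5489 − 3083)/[(3083+5489)/2] = 2406/4286 ≈ 0.5614.
%ΔI = (8,036 − 6,000)/[(6,000+8,036)/2] = 2036/7018 ≈ 0.2901.
E_I = %ΔQ/%ΔI ≈ 1.93.
E_I > 1: normal good (luxury).

1.93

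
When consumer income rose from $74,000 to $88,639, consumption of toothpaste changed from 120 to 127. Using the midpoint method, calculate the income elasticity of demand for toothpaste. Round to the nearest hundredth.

0.31

%ΔQ = (127 − 120)/[(120+127)/2] = 7/123.5 ≈ 0.0567.
%ΔI = (88,639 − 74,000)/[(74,000+88,639)/2] = 14639/81319.5 ≈ 0.1800.
E_I = %ΔQ/%ΔI ≈ 0.31.
E_I ∈ (0,1): normal good (necessity).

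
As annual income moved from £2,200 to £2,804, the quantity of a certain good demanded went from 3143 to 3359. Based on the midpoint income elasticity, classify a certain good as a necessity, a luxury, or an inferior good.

necessity

%ΔQ = (3359 − 3143)/[(3143+3359)/2] = 216/3251 ≈ 0.0664.
%ΔI = (2,804 − 2,200)/[(2,200+2,804)/2] = 604/2502 ≈ 0.2414.
E_I = %ΔQ/%ΔI ≈ 0.275.
E_I ∈ (0,1): normal good (necessity).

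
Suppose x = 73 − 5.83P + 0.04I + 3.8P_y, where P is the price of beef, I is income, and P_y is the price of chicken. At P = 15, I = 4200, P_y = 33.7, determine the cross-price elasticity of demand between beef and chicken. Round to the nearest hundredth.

0.45

First evaluate x: 73 − 5.83(15) + 0.04(4200) + 3.8(33.7) = 73 − 87.45 + 168 + 128.06 = 281.61.
∂x/∂P_y = +3.8, so E_xy = 3.8·(33.7/281.61) ≈ 0.45.
E_xy > 0: the goods are substitutes.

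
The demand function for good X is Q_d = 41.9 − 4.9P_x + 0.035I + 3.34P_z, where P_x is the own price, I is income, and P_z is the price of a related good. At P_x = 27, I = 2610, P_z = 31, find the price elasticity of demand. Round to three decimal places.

-1.266

First evaluate Q_d: 41.9 − 4.9(27) + 0.035(2610) + 3.34(31) = 41.9 − 132.3 + 91.35 + 103.54 = 104.49.
∂Q_d/∂P_x = −4.9, so E_p = (−4.9)·(27/104.49) ≈ -1.266.
|E_p| > 1: demand is elastic.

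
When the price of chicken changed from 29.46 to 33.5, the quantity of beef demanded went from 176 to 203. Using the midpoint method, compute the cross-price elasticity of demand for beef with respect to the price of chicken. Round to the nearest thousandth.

%ΔQ_x = (203 − 176)/[(176+203)/2] = 27/189.5 ≈ 0.1425.
%ΔP_y = (33.5 − 29.46)/[(29.46+33.5)/2] ≈ 0.1283.
E_xy = 0.1425/0.1283 ≈ 1.110.
E_xy > 0, so beef and chicken are substitutes.

1.110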